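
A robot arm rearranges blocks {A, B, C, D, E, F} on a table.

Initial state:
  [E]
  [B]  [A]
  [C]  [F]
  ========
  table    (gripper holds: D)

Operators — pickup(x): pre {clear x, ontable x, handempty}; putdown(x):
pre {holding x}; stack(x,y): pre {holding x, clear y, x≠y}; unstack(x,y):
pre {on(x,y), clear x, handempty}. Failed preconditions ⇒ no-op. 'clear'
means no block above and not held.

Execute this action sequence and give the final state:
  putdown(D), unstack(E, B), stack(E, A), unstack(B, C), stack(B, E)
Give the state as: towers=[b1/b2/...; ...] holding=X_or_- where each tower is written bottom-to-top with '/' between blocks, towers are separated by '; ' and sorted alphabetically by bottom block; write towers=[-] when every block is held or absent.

step 1 (putdown(D)): towers=[C/B/E; D; F/A] holding=-
step 2 (unstack(E, B)): towers=[C/B; D; F/A] holding=E
step 3 (stack(E, A)): towers=[C/B; D; F/A/E] holding=-
step 4 (unstack(B, C)): towers=[C; D; F/A/E] holding=B
step 5 (stack(B, E)): towers=[C; D; F/A/E/B] holding=-

towers=[C; D; F/A/E/B] holding=-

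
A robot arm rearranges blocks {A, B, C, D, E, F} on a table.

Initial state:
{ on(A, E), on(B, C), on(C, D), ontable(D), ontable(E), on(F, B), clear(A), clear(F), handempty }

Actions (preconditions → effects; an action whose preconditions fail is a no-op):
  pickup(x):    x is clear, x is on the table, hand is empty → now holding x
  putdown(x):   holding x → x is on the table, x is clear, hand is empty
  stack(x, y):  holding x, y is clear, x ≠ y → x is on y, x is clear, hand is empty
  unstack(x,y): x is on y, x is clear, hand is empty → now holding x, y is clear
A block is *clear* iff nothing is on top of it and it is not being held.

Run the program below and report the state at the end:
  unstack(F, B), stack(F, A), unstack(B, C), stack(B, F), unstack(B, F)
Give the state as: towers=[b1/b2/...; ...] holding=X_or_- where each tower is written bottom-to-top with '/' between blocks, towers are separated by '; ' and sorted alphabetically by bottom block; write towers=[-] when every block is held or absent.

step 1 (unstack(F, B)): towers=[D/C/B; E/A] holding=F
step 2 (stack(F, A)): towers=[D/C/B; E/A/F] holding=-
step 3 (unstack(B, C)): towers=[D/C; E/A/F] holding=B
step 4 (stack(B, F)): towers=[D/C; E/A/F/B] holding=-
step 5 (unstack(B, F)): towers=[D/C; E/A/F] holding=B

towers=[D/C; E/A/F] holding=B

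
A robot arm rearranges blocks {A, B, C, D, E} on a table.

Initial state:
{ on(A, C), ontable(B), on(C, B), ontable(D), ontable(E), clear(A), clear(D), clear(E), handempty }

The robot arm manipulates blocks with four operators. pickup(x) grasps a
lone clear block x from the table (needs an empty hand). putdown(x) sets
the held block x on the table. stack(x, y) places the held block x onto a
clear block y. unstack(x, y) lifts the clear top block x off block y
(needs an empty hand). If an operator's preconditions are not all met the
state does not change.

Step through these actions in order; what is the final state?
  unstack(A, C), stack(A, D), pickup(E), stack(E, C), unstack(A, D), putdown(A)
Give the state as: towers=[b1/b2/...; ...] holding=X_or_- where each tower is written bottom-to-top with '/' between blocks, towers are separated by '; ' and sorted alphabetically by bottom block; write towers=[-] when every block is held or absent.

step 1 (unstack(A, C)): towers=[B/C; D; E] holding=A
step 2 (stack(A, D)): towers=[B/C; D/A; E] holding=-
step 3 (pickup(E)): towers=[B/C; D/A] holding=E
step 4 (stack(E, C)): towers=[B/C/E; D/A] holding=-
step 5 (unstack(A, D)): towers=[B/C/E; D] holding=A
step 6 (putdown(A)): towers=[A; B/C/E; D] holding=-

towers=[A; B/C/E; D] holding=-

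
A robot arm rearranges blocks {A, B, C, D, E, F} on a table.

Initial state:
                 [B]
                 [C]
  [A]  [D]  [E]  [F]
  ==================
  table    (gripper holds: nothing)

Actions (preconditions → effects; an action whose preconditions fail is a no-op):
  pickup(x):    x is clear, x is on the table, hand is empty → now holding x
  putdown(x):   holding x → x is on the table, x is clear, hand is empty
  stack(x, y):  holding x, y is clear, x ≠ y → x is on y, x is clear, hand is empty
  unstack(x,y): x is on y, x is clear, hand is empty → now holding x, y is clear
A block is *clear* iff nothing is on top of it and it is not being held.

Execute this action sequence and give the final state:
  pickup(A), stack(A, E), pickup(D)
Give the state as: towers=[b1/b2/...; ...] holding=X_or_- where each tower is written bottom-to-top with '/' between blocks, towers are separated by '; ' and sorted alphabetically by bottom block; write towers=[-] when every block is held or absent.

towers=[E/A; F/C/B] holding=D

step 1 (pickup(A)): towers=[D; E; F/C/B] holding=A
step 2 (stack(A, E)): towers=[D; E/A; F/C/B] holding=-
step 3 (pickup(D)): towers=[E/A; F/C/B] holding=D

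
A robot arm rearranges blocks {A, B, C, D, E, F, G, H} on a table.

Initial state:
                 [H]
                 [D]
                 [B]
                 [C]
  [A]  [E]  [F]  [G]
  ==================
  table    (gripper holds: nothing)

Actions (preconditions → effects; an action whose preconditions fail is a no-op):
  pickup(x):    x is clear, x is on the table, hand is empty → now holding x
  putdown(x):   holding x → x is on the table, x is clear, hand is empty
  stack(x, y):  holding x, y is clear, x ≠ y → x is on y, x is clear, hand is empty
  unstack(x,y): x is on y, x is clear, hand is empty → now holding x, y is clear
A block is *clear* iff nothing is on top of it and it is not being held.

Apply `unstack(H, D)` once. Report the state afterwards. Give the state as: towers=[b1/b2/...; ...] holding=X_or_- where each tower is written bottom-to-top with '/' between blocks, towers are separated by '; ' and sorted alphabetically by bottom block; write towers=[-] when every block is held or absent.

towers=[A; E; F; G/C/B/D] holding=H

before: towers=[A; E; F; G/C/B/D/H] holding=-
pre[unstack(H, D)]: on(H,D) yes, clear(H) yes, handempty yes
all met → apply unstack(H, D)
after:  towers=[A; E; F; G/C/B/D] holding=H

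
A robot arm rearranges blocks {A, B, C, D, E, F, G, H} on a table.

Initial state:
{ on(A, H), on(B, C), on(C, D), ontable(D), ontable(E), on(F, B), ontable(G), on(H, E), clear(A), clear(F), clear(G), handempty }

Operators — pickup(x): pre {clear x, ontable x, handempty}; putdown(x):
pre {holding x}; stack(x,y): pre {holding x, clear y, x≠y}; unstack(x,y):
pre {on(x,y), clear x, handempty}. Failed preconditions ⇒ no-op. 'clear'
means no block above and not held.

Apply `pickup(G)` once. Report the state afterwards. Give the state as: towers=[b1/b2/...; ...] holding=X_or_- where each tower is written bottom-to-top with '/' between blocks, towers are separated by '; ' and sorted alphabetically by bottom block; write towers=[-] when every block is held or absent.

before: towers=[D/C/B/F; E/H/A; G] holding=-
pre[pickup(G)]: clear(G) ✓, ontable(G) ✓, handempty ✓
all met → apply pickup(G)
after:  towers=[D/C/B/F; E/H/A] holding=G

towers=[D/C/B/F; E/H/A] holding=G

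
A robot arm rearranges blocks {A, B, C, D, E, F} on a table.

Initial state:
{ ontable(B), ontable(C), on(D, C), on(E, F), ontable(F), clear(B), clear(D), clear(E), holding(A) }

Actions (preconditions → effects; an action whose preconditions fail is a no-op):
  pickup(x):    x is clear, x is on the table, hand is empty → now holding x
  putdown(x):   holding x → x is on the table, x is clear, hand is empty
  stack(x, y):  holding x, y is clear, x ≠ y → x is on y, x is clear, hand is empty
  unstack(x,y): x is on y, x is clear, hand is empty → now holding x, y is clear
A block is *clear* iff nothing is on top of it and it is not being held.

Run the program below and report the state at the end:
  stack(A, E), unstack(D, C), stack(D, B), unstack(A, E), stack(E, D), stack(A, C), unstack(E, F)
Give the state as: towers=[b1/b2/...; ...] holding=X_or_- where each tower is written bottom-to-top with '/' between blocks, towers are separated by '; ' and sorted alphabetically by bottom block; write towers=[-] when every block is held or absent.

step 1 (stack(A, E)): towers=[B; C/D; F/E/A] holding=-
step 2 (unstack(D, C)): towers=[B; C; F/E/A] holding=D
step 3 (stack(D, B)): towers=[B/D; C; F/E/A] holding=-
step 4 (unstack(A, E)): towers=[B/D; C; F/E] holding=A
step 5 (stack(E, D)) [no-op]: towers=[B/D; C; F/E] holding=A
step 6 (stack(A, C)): towers=[B/D; C/A; F/E] holding=-
step 7 (unstack(E, F)): towers=[B/D; C/A; F] holding=E

towers=[B/D; C/A; F] holding=E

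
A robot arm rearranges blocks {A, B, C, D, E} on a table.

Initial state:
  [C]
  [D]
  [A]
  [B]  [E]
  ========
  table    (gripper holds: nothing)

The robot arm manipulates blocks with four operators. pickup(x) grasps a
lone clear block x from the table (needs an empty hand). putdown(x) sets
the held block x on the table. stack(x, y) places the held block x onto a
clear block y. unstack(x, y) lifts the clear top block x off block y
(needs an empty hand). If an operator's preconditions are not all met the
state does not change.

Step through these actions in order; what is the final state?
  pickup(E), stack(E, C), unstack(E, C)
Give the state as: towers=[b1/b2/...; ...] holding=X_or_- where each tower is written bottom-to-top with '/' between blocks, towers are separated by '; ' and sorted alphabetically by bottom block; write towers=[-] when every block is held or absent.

towers=[B/A/D/C] holding=E

step 1 (pickup(E)): towers=[B/A/D/C] holding=E
step 2 (stack(E, C)): towers=[B/A/D/C/E] holding=-
step 3 (unstack(E, C)): towers=[B/A/D/C] holding=E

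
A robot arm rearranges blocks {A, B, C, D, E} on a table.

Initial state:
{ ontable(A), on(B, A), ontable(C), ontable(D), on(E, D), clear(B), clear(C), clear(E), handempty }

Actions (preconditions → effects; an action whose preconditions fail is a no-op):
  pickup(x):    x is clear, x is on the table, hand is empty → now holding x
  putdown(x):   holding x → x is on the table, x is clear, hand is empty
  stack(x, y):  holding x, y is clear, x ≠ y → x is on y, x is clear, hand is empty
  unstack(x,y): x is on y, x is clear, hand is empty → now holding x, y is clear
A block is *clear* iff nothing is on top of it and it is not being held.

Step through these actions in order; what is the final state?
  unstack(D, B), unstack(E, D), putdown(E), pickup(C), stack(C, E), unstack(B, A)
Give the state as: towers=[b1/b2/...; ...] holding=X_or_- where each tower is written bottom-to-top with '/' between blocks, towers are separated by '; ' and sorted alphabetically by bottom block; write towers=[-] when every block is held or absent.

towers=[A; D; E/C] holding=B

step 1 (unstack(D, B)) [no-op]: towers=[A/B; C; D/E] holding=-
step 2 (unstack(E, D)): towers=[A/B; C; D] holding=E
step 3 (putdown(E)): towers=[A/B; C; D; E] holding=-
step 4 (pickup(C)): towers=[A/B; D; E] holding=C
step 5 (stack(C, E)): towers=[A/B; D; E/C] holding=-
step 6 (unstack(B, A)): towers=[A; D; E/C] holding=B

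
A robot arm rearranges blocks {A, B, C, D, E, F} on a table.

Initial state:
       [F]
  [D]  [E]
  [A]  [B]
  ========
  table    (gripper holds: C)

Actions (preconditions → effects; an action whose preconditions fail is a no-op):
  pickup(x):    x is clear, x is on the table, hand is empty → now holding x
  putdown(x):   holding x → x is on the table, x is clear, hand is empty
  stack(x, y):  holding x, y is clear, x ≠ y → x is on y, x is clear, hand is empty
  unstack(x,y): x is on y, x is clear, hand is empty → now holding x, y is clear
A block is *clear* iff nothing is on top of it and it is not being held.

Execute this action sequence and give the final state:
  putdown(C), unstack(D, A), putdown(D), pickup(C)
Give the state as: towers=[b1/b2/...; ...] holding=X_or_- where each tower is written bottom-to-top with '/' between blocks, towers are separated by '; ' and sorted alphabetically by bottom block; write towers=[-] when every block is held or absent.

step 1 (putdown(C)): towers=[A/D; B/E/F; C] holding=-
step 2 (unstack(D, A)): towers=[A; B/E/F; C] holding=D
step 3 (putdown(D)): towers=[A; B/E/F; C; D] holding=-
step 4 (pickup(C)): towers=[A; B/E/F; D] holding=C

towers=[A; B/E/F; D] holding=C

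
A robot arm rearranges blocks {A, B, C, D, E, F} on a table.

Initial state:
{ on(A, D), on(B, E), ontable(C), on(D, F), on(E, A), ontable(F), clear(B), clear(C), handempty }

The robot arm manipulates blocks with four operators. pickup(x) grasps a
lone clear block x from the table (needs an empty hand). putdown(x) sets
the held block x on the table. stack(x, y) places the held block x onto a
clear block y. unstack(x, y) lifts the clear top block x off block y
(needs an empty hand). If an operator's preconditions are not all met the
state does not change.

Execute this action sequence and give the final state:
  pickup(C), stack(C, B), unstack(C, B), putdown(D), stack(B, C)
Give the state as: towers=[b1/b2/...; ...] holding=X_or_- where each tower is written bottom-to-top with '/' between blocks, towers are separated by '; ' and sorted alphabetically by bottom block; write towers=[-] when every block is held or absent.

towers=[F/D/A/E/B] holding=C

step 1 (pickup(C)): towers=[F/D/A/E/B] holding=C
step 2 (stack(C, B)): towers=[F/D/A/E/B/C] holding=-
step 3 (unstack(C, B)): towers=[F/D/A/E/B] holding=C
step 4 (putdown(D)) [no-op]: towers=[F/D/A/E/B] holding=C
step 5 (stack(B, C)) [no-op]: towers=[F/D/A/E/B] holding=C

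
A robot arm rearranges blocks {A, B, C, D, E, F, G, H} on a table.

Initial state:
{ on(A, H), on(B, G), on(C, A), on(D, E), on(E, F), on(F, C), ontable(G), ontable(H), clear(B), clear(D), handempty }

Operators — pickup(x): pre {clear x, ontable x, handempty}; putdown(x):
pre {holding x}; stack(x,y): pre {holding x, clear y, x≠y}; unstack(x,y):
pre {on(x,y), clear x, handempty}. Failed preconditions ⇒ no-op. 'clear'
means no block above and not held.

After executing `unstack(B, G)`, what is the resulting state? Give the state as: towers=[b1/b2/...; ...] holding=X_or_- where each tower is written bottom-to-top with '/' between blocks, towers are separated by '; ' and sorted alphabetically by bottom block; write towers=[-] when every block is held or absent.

towers=[G; H/A/C/F/E/D] holding=B

before: towers=[G/B; H/A/C/F/E/D] holding=-
pre[unstack(B, G)]: on(B,G) ok, clear(B) ok, handempty ok
all met → apply unstack(B, G)
after:  towers=[G; H/A/C/F/E/D] holding=B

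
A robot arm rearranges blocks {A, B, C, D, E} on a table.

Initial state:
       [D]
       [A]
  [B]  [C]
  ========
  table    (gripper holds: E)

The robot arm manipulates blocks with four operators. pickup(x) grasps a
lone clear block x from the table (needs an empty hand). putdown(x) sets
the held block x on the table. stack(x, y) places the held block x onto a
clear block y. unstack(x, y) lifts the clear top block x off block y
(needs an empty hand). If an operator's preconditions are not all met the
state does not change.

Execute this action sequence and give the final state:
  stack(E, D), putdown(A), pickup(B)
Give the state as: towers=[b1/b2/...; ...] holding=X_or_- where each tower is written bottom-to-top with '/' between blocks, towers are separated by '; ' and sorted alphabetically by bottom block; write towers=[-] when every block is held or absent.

towers=[C/A/D/E] holding=B

step 1 (stack(E, D)): towers=[B; C/A/D/E] holding=-
step 2 (putdown(A)) [no-op]: towers=[B; C/A/D/E] holding=-
step 3 (pickup(B)): towers=[C/A/D/E] holding=B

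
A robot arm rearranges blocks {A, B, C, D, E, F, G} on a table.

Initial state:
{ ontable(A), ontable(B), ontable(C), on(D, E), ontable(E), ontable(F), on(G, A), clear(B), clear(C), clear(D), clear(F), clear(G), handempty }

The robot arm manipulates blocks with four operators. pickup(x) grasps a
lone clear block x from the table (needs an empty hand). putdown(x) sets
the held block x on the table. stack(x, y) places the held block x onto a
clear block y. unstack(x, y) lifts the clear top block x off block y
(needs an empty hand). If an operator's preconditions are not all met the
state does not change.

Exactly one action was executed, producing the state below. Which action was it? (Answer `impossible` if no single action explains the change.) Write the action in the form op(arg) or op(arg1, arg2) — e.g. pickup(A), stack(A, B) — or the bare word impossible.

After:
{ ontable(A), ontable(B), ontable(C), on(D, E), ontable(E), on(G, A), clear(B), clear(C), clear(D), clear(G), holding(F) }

pickup(F)

target: towers=[A/G; B; C; E/D] holding=F
         pickup(B) → towers=[A/G; C; E/D; F] holding=B
         pickup(F) → towers=[A/G; B; C; E/D] holding=F  ← match
     unstack(G, A) → towers=[A; B; C; E/D; F] holding=G
     unstack(D, E) → towers=[A/G; B; C; E; F] holding=D
         pickup(C) → towers=[A/G; B; E/D; F] holding=C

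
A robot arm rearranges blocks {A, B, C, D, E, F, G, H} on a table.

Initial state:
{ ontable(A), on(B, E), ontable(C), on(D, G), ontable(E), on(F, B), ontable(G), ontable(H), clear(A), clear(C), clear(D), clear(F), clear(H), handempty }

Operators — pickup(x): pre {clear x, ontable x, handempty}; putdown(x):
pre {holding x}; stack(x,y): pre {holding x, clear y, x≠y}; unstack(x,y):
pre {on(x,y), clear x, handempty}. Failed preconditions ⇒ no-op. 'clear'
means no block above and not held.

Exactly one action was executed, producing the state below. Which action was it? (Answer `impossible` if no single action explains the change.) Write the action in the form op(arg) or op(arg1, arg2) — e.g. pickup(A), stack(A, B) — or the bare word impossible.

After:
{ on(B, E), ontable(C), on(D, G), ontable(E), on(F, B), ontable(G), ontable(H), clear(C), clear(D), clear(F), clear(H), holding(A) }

target: towers=[C; E/B/F; G/D; H] holding=A
         pickup(A) → towers=[C; E/B/F; G/D; H] holding=A  ← match
         pickup(H) → towers=[A; C; E/B/F; G/D] holding=H
     unstack(F, B) → towers=[A; C; E/B; G/D; H] holding=F
     unstack(D, G) → towers=[A; C; E/B/F; G; H] holding=D
         pickup(C) → towers=[A; E/B/F; G/D; H] holding=C

pickup(A)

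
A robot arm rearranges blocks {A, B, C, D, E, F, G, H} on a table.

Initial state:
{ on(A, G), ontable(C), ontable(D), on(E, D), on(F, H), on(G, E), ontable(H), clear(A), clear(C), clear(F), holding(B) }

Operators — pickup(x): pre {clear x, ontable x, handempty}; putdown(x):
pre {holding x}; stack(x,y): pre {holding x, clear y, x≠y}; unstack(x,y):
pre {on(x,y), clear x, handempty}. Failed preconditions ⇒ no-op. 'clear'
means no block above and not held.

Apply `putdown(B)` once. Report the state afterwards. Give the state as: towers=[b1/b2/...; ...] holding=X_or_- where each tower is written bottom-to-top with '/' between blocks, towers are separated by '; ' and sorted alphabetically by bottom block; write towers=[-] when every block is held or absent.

before: towers=[C; D/E/G/A; H/F] holding=B
pre[putdown(B)]: holding(B) ✓
all met → apply putdown(B)
after:  towers=[B; C; D/E/G/A; H/F] holding=-

towers=[B; C; D/E/G/A; H/F] holding=-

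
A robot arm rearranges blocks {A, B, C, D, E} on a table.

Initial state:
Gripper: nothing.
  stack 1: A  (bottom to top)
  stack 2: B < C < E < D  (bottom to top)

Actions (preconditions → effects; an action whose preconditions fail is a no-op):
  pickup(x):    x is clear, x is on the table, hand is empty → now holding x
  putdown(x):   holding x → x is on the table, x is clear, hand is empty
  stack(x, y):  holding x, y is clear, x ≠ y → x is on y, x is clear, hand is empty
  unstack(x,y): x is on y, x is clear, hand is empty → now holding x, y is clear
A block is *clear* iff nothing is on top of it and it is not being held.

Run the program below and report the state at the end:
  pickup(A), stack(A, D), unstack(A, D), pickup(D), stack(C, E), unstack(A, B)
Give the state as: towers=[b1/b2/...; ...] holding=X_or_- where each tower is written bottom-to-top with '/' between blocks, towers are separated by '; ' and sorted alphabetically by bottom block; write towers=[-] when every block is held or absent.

step 1 (pickup(A)): towers=[B/C/E/D] holding=A
step 2 (stack(A, D)): towers=[B/C/E/D/A] holding=-
step 3 (unstack(A, D)): towers=[B/C/E/D] holding=A
step 4 (pickup(D)) [no-op]: towers=[B/C/E/D] holding=A
step 5 (stack(C, E)) [no-op]: towers=[B/C/E/D] holding=A
step 6 (unstack(A, B)) [no-op]: towers=[B/C/E/D] holding=A

towers=[B/C/E/D] holding=A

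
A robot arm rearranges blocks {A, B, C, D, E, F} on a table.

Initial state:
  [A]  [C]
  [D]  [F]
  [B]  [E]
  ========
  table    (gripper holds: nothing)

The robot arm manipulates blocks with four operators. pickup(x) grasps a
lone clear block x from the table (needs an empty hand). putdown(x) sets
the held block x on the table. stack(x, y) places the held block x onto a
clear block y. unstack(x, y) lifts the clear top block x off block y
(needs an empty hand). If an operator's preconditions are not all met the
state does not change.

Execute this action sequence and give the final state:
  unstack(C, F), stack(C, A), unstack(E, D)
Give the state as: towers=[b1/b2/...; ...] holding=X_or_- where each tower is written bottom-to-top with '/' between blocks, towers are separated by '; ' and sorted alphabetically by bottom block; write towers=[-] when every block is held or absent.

towers=[B/D/A/C; E/F] holding=-

step 1 (unstack(C, F)): towers=[B/D/A; E/F] holding=C
step 2 (stack(C, A)): towers=[B/D/A/C; E/F] holding=-
step 3 (unstack(E, D)) [no-op]: towers=[B/D/A/C; E/F] holding=-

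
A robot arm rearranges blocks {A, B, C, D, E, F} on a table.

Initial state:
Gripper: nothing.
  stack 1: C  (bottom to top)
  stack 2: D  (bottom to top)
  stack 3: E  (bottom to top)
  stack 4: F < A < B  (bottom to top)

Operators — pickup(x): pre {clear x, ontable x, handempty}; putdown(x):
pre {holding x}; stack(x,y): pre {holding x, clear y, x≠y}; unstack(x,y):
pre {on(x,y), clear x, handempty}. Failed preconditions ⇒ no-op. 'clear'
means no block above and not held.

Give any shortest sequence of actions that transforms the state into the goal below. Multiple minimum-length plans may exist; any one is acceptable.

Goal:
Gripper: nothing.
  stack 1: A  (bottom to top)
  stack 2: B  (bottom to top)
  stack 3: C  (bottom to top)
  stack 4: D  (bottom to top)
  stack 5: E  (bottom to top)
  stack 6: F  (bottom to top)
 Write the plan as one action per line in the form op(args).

step 1 (unstack(B, A)): towers=[C; D; E; F/A] holding=B
step 2 (putdown(B)): towers=[B; C; D; E; F/A] holding=-
step 3 (unstack(A, F)): towers=[B; C; D; E; F] holding=A
step 4 (putdown(A)): towers=[A; B; C; D; E; F] holding=-
goal check: towers=[A; B; C; D; E; F] holding=- — reached (length 4, optimal by BFS)

unstack(B, A)
putdown(B)
unstack(A, F)
putdown(A)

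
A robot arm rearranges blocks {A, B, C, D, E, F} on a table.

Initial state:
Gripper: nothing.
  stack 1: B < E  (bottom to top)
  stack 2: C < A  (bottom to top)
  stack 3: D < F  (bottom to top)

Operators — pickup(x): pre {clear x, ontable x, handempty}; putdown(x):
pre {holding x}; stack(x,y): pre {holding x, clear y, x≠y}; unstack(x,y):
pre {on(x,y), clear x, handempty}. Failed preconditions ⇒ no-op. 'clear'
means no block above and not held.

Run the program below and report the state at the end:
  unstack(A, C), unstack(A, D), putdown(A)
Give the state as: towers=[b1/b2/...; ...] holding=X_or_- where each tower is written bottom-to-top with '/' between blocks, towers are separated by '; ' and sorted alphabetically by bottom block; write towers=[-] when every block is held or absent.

towers=[A; B/E; C; D/F] holding=-

step 1 (unstack(A, C)): towers=[B/E; C; D/F] holding=A
step 2 (unstack(A, D)) [no-op]: towers=[B/E; C; D/F] holding=A
step 3 (putdown(A)): towers=[A; B/E; C; D/F] holding=-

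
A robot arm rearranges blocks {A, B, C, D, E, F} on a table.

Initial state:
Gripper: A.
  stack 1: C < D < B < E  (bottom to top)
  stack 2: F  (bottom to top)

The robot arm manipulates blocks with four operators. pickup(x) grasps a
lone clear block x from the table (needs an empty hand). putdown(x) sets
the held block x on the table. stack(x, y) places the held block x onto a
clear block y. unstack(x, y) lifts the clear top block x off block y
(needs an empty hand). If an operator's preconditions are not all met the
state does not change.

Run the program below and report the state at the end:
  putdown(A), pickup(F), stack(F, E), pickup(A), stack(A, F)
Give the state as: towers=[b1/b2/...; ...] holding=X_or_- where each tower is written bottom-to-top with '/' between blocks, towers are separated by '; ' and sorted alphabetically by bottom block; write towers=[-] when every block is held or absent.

towers=[C/D/B/E/F/A] holding=-

step 1 (putdown(A)): towers=[A; C/D/B/E; F] holding=-
step 2 (pickup(F)): towers=[A; C/D/B/E] holding=F
step 3 (stack(F, E)): towers=[A; C/D/B/E/F] holding=-
step 4 (pickup(A)): towers=[C/D/B/E/F] holding=A
step 5 (stack(A, F)): towers=[C/D/B/E/F/A] holding=-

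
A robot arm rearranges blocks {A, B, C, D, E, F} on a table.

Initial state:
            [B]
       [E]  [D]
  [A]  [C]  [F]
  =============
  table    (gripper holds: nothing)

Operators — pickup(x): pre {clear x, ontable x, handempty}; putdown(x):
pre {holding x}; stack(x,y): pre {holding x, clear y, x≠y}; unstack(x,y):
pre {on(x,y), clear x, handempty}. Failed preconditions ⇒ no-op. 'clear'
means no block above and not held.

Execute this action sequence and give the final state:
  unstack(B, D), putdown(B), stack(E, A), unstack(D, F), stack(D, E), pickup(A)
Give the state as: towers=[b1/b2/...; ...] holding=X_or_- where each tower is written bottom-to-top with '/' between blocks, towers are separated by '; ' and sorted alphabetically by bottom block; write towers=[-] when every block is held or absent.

step 1 (unstack(B, D)): towers=[A; C/E; F/D] holding=B
step 2 (putdown(B)): towers=[A; B; C/E; F/D] holding=-
step 3 (stack(E, A)) [no-op]: towers=[A; B; C/E; F/D] holding=-
step 4 (unstack(D, F)): towers=[A; B; C/E; F] holding=D
step 5 (stack(D, E)): towers=[A; B; C/E/D; F] holding=-
step 6 (pickup(A)): towers=[B; C/E/D; F] holding=A

towers=[B; C/E/D; F] holding=A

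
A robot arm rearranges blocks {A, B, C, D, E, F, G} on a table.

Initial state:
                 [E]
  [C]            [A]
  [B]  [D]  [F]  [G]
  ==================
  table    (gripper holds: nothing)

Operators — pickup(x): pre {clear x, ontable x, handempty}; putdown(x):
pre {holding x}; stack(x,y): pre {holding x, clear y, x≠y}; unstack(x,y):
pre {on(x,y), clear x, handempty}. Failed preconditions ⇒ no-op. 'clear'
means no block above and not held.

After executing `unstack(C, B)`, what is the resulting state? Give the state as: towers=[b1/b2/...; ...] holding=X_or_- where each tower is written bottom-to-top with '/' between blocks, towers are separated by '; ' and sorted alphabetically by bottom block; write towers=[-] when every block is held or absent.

towers=[B; D; F; G/A/E] holding=C

before: towers=[B/C; D; F; G/A/E] holding=-
pre[unstack(C, B)]: on(C,B) ok, clear(C) ok, handempty ok
all met → apply unstack(C, B)
after:  towers=[B; D; F; G/A/E] holding=C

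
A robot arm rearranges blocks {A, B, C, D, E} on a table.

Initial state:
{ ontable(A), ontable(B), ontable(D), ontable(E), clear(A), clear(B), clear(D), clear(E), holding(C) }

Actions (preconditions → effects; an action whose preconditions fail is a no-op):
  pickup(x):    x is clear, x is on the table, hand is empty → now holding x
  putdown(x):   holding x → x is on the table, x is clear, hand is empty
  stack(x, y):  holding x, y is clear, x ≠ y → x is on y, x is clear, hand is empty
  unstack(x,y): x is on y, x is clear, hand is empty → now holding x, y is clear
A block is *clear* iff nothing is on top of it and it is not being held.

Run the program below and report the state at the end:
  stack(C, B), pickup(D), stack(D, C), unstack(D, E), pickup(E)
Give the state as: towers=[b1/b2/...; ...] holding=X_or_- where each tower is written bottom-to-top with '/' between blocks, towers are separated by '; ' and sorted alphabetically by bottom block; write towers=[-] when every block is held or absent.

towers=[A; B/C/D] holding=E

step 1 (stack(C, B)): towers=[A; B/C; D; E] holding=-
step 2 (pickup(D)): towers=[A; B/C; E] holding=D
step 3 (stack(D, C)): towers=[A; B/C/D; E] holding=-
step 4 (unstack(D, E)) [no-op]: towers=[A; B/C/D; E] holding=-
step 5 (pickup(E)): towers=[A; B/C/D] holding=E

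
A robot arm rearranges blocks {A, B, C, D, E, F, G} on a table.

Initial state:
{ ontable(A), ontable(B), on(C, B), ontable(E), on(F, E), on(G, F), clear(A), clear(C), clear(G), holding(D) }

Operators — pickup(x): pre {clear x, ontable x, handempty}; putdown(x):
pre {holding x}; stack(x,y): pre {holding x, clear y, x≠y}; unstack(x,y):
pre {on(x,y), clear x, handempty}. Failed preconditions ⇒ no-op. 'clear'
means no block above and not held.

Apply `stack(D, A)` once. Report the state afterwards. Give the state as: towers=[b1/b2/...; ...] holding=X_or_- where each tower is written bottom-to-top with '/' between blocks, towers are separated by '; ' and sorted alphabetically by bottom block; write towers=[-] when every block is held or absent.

towers=[A/D; B/C; E/F/G] holding=-

before: towers=[A; B/C; E/F/G] holding=D
pre[stack(D, A)]: holding(D) ✓, clear(A) ✓, D≠A ✓
all met → apply stack(D, A)
after:  towers=[A/D; B/C; E/F/G] holding=-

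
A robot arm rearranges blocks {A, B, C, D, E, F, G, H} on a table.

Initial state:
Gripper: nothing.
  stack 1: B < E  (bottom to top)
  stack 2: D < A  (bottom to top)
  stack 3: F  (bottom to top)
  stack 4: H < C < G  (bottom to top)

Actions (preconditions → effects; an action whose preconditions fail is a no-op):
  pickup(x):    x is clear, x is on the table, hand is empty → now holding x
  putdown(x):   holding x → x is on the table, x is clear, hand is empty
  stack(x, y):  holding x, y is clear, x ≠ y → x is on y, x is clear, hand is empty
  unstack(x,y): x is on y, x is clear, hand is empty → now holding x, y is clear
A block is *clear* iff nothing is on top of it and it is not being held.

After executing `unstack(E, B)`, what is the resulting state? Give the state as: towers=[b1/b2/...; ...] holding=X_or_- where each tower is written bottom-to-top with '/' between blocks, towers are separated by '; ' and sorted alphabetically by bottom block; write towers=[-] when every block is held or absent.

before: towers=[B/E; D/A; F; H/C/G] holding=-
pre[unstack(E, B)]: on(E,B) ✓, clear(E) ✓, handempty ✓
all met → apply unstack(E, B)
after:  towers=[B; D/A; F; H/C/G] holding=E

towers=[B; D/A; F; H/C/G] holding=E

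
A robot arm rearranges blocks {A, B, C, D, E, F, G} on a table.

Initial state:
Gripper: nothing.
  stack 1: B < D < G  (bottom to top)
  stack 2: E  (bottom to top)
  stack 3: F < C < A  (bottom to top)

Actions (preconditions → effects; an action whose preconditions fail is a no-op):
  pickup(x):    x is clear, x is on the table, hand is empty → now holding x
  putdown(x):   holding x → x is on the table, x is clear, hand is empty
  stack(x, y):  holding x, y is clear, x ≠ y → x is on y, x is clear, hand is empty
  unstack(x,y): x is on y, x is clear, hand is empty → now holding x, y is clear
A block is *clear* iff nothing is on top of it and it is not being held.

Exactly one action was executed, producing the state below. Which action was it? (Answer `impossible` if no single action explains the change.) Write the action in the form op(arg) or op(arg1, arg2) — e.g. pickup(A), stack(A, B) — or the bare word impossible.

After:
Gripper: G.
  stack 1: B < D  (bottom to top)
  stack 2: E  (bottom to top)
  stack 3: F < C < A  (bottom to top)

target: towers=[B/D; E; F/C/A] holding=G
     unstack(G, D) → towers=[B/D; E; F/C/A] holding=G  ← match
     unstack(A, C) → towers=[B/D/G; E; F/C] holding=A
         pickup(E) → towers=[B/D/G; F/C/A] holding=E

unstack(G, D)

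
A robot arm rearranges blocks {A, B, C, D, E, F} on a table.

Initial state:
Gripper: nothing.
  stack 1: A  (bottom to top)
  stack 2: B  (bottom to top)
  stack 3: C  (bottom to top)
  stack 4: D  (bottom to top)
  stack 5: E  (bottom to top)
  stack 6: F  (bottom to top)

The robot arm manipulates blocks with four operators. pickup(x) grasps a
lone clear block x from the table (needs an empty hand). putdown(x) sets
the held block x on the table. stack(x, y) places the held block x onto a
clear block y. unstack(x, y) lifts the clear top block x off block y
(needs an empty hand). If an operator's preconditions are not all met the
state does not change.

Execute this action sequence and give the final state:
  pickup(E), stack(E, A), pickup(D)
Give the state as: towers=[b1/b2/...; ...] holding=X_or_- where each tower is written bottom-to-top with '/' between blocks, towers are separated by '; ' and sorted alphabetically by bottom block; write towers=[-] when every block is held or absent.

towers=[A/E; B; C; F] holding=D

step 1 (pickup(E)): towers=[A; B; C; D; F] holding=E
step 2 (stack(E, A)): towers=[A/E; B; C; D; F] holding=-
step 3 (pickup(D)): towers=[A/E; B; C; F] holding=D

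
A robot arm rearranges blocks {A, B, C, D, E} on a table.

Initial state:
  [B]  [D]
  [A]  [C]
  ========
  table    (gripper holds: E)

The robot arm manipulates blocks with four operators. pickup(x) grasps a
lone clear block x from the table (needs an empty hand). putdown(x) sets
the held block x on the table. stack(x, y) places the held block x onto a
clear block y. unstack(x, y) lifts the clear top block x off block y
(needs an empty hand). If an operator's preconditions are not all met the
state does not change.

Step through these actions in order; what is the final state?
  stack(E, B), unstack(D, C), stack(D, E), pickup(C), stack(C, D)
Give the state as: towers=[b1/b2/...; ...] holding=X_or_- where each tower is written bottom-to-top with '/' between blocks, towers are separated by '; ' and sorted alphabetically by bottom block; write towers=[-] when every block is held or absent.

step 1 (stack(E, B)): towers=[A/B/E; C/D] holding=-
step 2 (unstack(D, C)): towers=[A/B/E; C] holding=D
step 3 (stack(D, E)): towers=[A/B/E/D; C] holding=-
step 4 (pickup(C)): towers=[A/B/E/D] holding=C
step 5 (stack(C, D)): towers=[A/B/E/D/C] holding=-

towers=[A/B/E/D/C] holding=-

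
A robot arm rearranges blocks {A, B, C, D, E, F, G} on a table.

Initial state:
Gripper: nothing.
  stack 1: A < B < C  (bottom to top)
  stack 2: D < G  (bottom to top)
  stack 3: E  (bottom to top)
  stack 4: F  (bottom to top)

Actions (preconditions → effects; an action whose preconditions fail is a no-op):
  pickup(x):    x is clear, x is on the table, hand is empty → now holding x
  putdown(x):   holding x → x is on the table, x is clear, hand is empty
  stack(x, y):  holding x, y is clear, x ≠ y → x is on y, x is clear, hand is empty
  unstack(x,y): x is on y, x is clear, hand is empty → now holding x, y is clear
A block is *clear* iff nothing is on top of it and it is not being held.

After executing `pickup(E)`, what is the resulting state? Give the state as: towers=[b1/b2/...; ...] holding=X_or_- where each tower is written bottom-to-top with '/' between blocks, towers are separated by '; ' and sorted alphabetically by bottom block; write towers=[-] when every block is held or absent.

towers=[A/B/C; D/G; F] holding=E

before: towers=[A/B/C; D/G; E; F] holding=-
pre[pickup(E)]: clear(E) ok, ontable(E) ok, handempty ok
all met → apply pickup(E)
after:  towers=[A/B/C; D/G; F] holding=E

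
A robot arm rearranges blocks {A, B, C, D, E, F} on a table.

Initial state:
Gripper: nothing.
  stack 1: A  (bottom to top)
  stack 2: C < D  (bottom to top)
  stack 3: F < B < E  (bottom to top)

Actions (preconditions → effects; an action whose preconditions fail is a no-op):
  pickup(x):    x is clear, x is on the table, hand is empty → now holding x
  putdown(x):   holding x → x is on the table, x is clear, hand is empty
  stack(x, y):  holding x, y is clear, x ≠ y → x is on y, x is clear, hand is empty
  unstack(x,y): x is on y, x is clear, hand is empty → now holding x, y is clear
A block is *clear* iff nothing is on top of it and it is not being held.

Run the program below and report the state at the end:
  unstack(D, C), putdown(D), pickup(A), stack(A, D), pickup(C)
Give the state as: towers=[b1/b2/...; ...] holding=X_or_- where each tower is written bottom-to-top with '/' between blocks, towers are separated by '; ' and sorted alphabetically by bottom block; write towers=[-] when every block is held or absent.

towers=[D/A; F/B/E] holding=C

step 1 (unstack(D, C)): towers=[A; C; F/B/E] holding=D
step 2 (putdown(D)): towers=[A; C; D; F/B/E] holding=-
step 3 (pickup(A)): towers=[C; D; F/B/E] holding=A
step 4 (stack(A, D)): towers=[C; D/A; F/B/E] holding=-
step 5 (pickup(C)): towers=[D/A; F/B/E] holding=C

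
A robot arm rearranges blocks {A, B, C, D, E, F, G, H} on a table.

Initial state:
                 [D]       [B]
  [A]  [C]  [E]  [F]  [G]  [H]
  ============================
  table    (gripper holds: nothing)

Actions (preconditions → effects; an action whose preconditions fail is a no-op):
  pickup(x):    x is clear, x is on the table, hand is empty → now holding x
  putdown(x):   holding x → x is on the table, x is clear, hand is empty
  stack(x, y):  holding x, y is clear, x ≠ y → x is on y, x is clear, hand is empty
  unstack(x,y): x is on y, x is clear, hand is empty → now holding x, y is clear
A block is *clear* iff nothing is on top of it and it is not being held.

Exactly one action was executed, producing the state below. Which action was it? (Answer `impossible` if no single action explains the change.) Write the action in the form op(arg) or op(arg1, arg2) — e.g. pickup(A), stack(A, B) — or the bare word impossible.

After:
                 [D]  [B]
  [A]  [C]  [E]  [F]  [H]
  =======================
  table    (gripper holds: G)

target: towers=[A; C; E; F/D; H/B] holding=G
         pickup(G) → towers=[A; C; E; F/D; H/B] holding=G  ← match
         pickup(A) → towers=[C; E; F/D; G; H/B] holding=A
         pickup(E) → towers=[A; C; F/D; G; H/B] holding=E
     unstack(B, H) → towers=[A; C; E; F/D; G; H] holding=B
     unstack(D, F) → towers=[A; C; E; F; G; H/B] holding=D
         pickup(C) → towers=[A; E; F/D; G; H/B] holding=C

pickup(G)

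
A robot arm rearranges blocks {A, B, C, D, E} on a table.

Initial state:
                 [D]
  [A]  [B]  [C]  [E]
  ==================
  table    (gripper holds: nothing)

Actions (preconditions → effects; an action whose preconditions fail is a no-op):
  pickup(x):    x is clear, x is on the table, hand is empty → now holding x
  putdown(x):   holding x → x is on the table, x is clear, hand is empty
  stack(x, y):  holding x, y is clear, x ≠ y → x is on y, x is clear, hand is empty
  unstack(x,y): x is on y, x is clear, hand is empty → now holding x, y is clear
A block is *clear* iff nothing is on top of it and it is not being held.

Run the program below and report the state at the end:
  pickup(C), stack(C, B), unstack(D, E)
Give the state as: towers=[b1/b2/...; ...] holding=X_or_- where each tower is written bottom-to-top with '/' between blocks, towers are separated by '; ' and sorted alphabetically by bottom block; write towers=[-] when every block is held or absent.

step 1 (pickup(C)): towers=[A; B; E/D] holding=C
step 2 (stack(C, B)): towers=[A; B/C; E/D] holding=-
step 3 (unstack(D, E)): towers=[A; B/C; E] holding=D

towers=[A; B/C; E] holding=D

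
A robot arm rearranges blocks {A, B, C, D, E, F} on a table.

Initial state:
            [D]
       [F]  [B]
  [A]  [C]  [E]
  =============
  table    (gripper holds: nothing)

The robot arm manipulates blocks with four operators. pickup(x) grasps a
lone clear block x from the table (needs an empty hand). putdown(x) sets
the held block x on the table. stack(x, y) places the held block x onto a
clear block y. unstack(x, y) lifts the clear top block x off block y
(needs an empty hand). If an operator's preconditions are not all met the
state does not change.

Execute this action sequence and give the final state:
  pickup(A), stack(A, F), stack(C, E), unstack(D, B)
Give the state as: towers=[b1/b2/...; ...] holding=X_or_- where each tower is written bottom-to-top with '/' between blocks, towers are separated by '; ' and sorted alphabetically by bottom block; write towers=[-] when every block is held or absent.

step 1 (pickup(A)): towers=[C/F; E/B/D] holding=A
step 2 (stack(A, F)): towers=[C/F/A; E/B/D] holding=-
step 3 (stack(C, E)) [no-op]: towers=[C/F/A; E/B/D] holding=-
step 4 (unstack(D, B)): towers=[C/F/A; E/B] holding=D

towers=[C/F/A; E/B] holding=D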